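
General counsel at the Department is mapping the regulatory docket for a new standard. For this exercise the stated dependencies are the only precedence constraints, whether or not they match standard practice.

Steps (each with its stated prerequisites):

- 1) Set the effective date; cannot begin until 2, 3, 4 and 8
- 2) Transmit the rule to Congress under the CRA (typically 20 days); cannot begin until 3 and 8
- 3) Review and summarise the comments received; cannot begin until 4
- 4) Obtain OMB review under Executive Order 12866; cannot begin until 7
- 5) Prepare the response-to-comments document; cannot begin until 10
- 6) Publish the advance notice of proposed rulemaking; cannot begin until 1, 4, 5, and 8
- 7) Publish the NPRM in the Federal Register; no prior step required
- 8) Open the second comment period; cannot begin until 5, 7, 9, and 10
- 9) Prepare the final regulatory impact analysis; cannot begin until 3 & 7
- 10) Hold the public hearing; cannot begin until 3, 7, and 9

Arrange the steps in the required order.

7 has no prerequisites → 7 first.
That leaves 4 as the only ready step → 4.
3 is the only step now ready → 3.
9 needed 3 and 7, now all done → 9.
10 needed 3, 7 and 9, now all done → 10.
Next only 5 has its prerequisites met → 5.
8 needed 5, 7, 9 and 10, now all done → 8.
2 needed 3 and 8, now all done → 2.
1 needed 2, 3, 4 and 8, now all done → 1.
That leaves 6 as the only ready step → 6.

7 → 4 → 3 → 9 → 10 → 5 → 8 → 2 → 1 → 6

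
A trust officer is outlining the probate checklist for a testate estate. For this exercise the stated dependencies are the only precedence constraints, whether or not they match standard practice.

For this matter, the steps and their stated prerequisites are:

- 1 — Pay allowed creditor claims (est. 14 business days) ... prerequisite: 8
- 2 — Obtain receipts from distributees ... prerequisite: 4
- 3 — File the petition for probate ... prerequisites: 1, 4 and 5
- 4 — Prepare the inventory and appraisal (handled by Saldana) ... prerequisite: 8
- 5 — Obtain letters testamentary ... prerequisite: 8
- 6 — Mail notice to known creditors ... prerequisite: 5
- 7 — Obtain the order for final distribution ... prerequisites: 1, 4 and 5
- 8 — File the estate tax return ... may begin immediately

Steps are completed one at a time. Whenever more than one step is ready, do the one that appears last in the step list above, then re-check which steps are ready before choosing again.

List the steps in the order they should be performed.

8 is the only step with nothing outstanding, so it goes first.
5, 4 and 1 are all available; 5 is listed later → 5.
6, 4 and 1 are all available; 6 is listed later → 6.
4 and 1 are both available; 4 is listed later → 4.
Now 2 and 1 have their prerequisites met. 2 is listed later, so 2 next.
1 needed 8, now all done → 1.
7 and 3 are both available; 7 is listed later → 7.
Next only 3 has its prerequisites met → 3.

8 5 6 4 2 1 7 3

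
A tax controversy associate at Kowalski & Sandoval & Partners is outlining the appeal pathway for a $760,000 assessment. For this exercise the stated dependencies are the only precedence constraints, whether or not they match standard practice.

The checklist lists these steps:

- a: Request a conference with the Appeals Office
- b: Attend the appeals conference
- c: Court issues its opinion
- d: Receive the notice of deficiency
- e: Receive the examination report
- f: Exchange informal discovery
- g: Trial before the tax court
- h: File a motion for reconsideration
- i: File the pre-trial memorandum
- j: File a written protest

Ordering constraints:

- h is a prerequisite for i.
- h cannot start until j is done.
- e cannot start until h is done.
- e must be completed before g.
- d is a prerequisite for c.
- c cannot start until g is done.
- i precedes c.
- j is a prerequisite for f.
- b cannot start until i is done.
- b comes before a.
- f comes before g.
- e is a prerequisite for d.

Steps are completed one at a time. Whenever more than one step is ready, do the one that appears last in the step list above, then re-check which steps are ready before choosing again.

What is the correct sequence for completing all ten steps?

j h i f e g d c b a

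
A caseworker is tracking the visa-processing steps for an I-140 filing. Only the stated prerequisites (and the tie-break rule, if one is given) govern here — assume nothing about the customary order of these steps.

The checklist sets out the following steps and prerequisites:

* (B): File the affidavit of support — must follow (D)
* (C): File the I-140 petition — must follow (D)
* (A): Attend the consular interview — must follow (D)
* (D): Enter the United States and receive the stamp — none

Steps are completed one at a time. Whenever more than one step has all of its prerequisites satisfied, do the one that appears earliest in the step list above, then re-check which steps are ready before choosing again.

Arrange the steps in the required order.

(D), (B), (C), (A)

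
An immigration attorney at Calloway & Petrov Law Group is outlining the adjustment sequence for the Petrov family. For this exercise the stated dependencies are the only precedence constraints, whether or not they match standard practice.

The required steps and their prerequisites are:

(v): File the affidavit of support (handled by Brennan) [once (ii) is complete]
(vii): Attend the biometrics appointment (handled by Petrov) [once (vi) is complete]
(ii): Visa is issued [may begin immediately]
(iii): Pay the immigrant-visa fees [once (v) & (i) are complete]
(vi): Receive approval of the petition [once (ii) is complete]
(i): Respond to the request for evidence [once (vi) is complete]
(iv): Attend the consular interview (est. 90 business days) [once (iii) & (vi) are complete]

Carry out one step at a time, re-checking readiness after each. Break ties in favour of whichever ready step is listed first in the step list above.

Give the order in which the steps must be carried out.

Only (ii) has no prerequisites, so it is first.
Ready: (v) and (vi). (v) is listed earlier → (v).
(vi) needed (ii), now all done → (vi).
Now (vii) and (i) have their prerequisites met. (vii) is listed earlier, so (vii) next.
(i) needed (vi), now all done → (i).
(iii) needed (v) and (i), now all done → (iii).
(iv) is the only step now ready → (iv).

(ii) → (v) → (vi) → (vii) → (i) → (iii) → (iv)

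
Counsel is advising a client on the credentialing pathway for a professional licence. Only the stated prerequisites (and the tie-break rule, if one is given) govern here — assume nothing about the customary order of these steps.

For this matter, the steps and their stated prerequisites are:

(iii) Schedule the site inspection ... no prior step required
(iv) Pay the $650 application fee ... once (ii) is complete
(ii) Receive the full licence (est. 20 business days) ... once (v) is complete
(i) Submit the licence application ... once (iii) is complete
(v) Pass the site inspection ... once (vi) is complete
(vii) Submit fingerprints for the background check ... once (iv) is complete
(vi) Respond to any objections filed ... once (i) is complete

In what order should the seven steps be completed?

(iii) is the only step with nothing outstanding, so it goes first.
(i) needed (iii), now all done → (i).
(vi) needed (i), now all done → (vi).
Next only (v) has its prerequisites met → (v).
(ii) is the only step now ready → (ii).
That leaves (iv) as the only ready step → (iv).
That leaves (vii) as the only ready step → (vii).

(iii), (i), (vi), (v), (ii), (iv), (vii)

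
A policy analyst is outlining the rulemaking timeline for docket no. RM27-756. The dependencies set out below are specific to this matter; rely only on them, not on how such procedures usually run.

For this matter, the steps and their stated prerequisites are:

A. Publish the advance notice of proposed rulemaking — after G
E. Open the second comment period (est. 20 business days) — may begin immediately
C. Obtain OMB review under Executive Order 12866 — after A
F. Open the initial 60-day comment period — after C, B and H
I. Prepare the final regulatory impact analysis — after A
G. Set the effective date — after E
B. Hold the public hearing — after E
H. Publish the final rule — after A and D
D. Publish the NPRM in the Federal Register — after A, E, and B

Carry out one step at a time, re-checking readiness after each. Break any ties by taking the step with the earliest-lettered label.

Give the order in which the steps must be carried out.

E → B → G → A → C → D → H → F → I

E has no prerequisites → E first.
Ready: B and G. B has the earlier label → B.
G needed E, now all done → G.
That leaves A as the only ready step → A.
Now C, D and I have their prerequisites met. C has the earlier label, so C next.
D and I are both available; D has the earlier label → D.
Ready: H and I. H has the earlier label → H.
F now also ready, so the ready set is {F, I}; F has the earlier label → F.
That leaves I as the only ready step → I.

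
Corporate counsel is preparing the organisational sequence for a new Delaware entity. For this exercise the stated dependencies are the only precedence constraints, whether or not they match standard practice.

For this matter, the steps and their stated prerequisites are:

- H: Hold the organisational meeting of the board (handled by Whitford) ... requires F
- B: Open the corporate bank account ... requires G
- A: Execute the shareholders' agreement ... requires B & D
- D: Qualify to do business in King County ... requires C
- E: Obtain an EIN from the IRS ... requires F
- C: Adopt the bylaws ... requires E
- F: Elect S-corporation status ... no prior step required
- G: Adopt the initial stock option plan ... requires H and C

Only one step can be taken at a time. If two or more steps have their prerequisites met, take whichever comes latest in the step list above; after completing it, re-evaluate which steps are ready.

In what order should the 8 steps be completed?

F, E, C, D, H, G, B, A

Only F has no prerequisites, so it is first.
E and H are both available; E is listed later → E.
C now also ready, so the ready set is {C, H}; C is listed later → C.
Now D and H have their prerequisites met. D is listed later, so D next.
H needed F, now all done → H.
That leaves G as the only ready step → G.
B needed G, now all done → B.
A needed D and B, now all done → A.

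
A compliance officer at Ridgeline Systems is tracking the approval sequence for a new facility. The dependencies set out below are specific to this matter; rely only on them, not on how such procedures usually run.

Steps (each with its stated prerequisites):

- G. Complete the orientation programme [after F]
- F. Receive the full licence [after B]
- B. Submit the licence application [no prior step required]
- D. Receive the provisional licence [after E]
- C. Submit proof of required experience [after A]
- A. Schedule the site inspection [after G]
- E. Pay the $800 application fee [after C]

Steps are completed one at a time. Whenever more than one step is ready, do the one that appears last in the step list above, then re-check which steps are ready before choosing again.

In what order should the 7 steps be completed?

B has no prerequisites → B first.
F needed B, now all done → F.
G needed F, now all done → G.
Next only A has its prerequisites met → A.
C needed A, now all done → C.
That leaves E as the only ready step → E.
D needed E, now all done → D.

B → F → G → A → C → E → D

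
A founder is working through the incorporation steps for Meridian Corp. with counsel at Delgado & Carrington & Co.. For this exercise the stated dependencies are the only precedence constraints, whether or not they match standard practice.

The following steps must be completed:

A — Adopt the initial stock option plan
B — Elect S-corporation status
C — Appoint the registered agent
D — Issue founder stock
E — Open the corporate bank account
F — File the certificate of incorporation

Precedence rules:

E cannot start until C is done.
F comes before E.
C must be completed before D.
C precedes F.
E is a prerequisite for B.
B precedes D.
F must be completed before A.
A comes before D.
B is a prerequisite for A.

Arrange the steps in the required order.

C is the only step with nothing outstanding, so it goes first.
F needed C, now all done → F.
E needed C and F, now all done → E.
Next only B has its prerequisites met → B.
A needed B and F, now all done → A.
Next only D has its prerequisites met → D.

C, F, E, B, A, D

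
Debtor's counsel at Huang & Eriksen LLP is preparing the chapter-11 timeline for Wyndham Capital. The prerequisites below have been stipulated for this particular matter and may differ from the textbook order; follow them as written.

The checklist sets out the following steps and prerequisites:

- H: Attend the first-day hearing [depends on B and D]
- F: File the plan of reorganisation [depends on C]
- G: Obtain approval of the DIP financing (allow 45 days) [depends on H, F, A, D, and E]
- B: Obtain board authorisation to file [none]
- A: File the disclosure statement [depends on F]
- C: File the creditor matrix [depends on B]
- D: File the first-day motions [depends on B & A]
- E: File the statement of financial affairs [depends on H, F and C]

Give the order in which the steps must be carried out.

B, C, F, A, D, H, E, G

B is the only step with nothing outstanding, so it goes first.
C needed B, now all done → C.
F needed C, now all done → F.
That leaves A as the only ready step → A.
D needed B and A, now all done → D.
H needed B and D, now all done → H.
That leaves E as the only ready step → E.
G needed H, F, A, D and E, now all done → G.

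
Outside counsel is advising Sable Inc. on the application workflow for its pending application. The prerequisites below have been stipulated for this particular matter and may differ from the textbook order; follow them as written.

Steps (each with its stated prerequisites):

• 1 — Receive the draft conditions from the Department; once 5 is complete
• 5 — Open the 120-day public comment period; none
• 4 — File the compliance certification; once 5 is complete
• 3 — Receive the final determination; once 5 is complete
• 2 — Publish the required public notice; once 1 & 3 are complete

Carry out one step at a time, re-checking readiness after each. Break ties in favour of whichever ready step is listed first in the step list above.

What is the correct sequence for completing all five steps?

5, 1, 4, 3, 2

5 is the only step with nothing outstanding, so it goes first.
Ready: 1, 4 and 3. 1 is listed earlier → 1.
Now 4 and 3 have their prerequisites met. 4 is listed earlier, so 4 next.
3 needed 5, now all done → 3.
That leaves 2 as the only ready step → 2.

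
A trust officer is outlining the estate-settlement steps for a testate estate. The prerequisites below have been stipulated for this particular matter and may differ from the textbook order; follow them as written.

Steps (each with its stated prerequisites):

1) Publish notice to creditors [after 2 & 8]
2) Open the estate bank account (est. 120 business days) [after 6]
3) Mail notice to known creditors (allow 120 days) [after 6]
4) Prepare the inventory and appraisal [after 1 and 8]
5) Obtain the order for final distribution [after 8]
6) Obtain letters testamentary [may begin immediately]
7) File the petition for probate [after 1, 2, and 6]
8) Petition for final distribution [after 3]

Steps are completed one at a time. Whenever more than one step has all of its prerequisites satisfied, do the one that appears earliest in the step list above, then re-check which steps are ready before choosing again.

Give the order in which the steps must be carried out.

6 2 3 8 1 4 5 7

6 is the only step with nothing outstanding, so it goes first.
2 and 3 are both available; 2 is listed earlier → 2.
3 needed 6, now all done → 3.
Next only 8 has its prerequisites met → 8.
Now 1 and 5 have their prerequisites met. 1 is listed earlier, so 1 next.
4 and 7 now also ready, so the ready set is {4, 5, 7}; 4 is listed earlier → 4.
Ready: 5 and 7. 5 is listed earlier → 5.
7 needed 1, 2 and 6, now all done → 7.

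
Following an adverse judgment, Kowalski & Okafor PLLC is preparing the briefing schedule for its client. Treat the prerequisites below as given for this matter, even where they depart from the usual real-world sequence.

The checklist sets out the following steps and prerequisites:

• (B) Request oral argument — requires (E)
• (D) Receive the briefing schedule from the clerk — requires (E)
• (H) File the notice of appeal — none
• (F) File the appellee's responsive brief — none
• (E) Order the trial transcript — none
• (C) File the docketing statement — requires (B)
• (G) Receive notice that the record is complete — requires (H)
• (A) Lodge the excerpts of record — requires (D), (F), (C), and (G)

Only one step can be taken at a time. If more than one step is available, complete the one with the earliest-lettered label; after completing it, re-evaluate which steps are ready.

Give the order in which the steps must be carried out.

Nothing is required for (E), (F) and (H). (E) has the earlier label → (E) first.
(B) and (D) now also ready, so the ready set is {(B), (D), (F), (H)}; (B) has the earlier label → (B).
(C) now also ready, so the ready set is {(C), (D), (F), (H)}; (C) has the earlier label → (C).
(D), (F) and (H) are all available; (D) has the earlier label → (D).
(F) and (H) are both available; (F) has the earlier label → (F).
Next only (H) has its prerequisites met → (H).
(G) needed (H), now all done → (G).
Next only (A) has its prerequisites met → (A).

(E), (B), (C), (D), (F), (H), (G), (A)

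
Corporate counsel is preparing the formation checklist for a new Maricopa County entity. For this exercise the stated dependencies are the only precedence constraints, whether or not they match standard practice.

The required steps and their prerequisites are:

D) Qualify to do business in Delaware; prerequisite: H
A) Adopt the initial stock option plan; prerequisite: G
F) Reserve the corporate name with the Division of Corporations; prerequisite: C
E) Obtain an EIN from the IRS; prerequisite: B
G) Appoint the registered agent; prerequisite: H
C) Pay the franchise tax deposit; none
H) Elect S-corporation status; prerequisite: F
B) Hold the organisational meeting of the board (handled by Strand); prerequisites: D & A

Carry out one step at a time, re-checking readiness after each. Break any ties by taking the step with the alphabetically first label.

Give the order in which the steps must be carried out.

C is the only step with nothing outstanding, so it goes first.
That leaves F as the only ready step → F.
H needed F, now all done → H.
Now D and G have their prerequisites met. D has the earlier label, so D next.
That leaves G as the only ready step → G.
A is the only step now ready → A.
B is the only step now ready → B.
That leaves E as the only ready step → E.

C, F, H, D, G, A, B, E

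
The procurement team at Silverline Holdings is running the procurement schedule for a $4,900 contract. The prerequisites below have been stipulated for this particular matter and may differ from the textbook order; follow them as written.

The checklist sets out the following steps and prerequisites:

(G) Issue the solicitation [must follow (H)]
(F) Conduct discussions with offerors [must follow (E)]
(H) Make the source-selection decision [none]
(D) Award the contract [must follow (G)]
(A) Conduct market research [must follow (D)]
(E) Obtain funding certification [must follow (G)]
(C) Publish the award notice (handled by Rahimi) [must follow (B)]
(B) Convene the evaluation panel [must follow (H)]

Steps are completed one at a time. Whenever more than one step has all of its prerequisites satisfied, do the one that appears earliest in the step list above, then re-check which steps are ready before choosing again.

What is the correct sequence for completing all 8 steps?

(H), (G), (D), (A), (E), (F), (B), (C)

(H) is the only step with nothing outstanding, so it goes first.
(G) and (B) are both available; (G) is listed earlier → (G).
(D), (E) and (B) are all available; (D) is listed earlier → (D).
(A) now also ready, so the ready set is {(A), (E), (B)}; (A) is listed earlier → (A).
Now (E) and (B) have their prerequisites met. (E) is listed earlier, so (E) next.
(F) now also ready, so the ready set is {(F), (B)}; (F) is listed earlier → (F).
That leaves (B) as the only ready step → (B).
(C) is the only step now ready → (C).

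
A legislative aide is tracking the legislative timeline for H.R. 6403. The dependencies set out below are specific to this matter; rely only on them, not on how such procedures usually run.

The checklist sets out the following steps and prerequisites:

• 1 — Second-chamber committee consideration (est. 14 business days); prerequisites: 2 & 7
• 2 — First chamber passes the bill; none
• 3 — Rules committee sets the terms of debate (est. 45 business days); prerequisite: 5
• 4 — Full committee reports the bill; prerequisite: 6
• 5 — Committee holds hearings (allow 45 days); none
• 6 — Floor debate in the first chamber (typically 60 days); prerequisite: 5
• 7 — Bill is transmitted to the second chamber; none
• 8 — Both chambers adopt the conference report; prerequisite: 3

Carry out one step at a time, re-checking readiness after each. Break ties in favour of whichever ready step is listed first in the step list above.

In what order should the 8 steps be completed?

2, 5, 3, 6, 4, 7, 1, 8

2, 5 and 7 have no prerequisites; 2 is listed earlier, so 2 is first.
Now 5 and 7 have their prerequisites met. 5 is listed earlier, so 5 next.
Now 3, 6 and 7 have their prerequisites met. 3 is listed earlier, so 3 next.
8 now also ready, so the ready set is {6, 7, 8}; 6 is listed earlier → 6.
Now 4, 7 and 8 have their prerequisites met. 4 is listed earlier, so 4 next.
7 and 8 are both available; 7 is listed earlier → 7.
1 now also ready, so the ready set is {1, 8}; 1 is listed earlier → 1.
8 needed 3, now all done → 8.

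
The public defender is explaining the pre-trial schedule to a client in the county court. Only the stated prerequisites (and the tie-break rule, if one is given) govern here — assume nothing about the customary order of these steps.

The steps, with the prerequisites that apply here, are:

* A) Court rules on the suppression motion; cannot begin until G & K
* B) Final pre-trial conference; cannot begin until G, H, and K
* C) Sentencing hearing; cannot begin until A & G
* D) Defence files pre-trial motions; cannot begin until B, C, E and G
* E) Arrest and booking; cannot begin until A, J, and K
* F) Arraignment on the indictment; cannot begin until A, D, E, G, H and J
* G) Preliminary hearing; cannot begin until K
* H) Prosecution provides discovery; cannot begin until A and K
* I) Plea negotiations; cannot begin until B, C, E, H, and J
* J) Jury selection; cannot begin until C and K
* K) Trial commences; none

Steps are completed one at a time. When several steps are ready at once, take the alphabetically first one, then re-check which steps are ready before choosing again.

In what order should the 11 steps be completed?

K has no prerequisites → K first.
G is the only step now ready → G.
A needed G and K, now all done → A.
C and H are both available; C has the earlier label → C.
Ready: H and J. H has the earlier label → H.
B now also ready, so the ready set is {B, J}; B has the earlier label → B.
That leaves J as the only ready step → J.
E needed A, J and K, now all done → E.
Ready: D and I. D has the earlier label → D.
F now also ready, so the ready set is {F, I}; F has the earlier label → F.
That leaves I as the only ready step → I.

K → G → A → C → H → B → J → E → D → F → I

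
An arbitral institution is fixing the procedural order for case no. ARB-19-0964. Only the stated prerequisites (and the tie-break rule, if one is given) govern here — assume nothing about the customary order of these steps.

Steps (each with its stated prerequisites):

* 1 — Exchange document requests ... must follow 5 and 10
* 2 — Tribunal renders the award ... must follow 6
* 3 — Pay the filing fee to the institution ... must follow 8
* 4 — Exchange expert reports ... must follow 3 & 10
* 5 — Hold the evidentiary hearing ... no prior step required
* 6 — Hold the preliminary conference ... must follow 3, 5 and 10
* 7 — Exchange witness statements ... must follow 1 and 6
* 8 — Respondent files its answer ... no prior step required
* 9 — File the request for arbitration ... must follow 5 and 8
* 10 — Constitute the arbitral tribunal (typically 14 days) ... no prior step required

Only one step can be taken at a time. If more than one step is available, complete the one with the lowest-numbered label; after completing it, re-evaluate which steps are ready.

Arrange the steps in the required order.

5, 8, 3, 9, 10, 1, 4, 6, 2, 7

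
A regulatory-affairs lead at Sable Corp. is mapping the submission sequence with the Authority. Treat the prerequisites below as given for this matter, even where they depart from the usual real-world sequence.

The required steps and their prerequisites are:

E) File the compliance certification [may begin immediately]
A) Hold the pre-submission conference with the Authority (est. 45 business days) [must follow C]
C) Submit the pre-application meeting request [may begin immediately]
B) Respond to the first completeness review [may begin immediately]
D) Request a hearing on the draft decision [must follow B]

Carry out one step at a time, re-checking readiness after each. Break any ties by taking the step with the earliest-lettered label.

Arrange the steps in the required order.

B → C → A → D → E

Nothing is required for B, C and E. B has the earlier label → B first.
Now C, D and E have their prerequisites met. C has the earlier label, so C next.
A, D and E are all available; A has the earlier label → A.
Now D and E have their prerequisites met. D has the earlier label, so D next.
That leaves E as the only ready step → E.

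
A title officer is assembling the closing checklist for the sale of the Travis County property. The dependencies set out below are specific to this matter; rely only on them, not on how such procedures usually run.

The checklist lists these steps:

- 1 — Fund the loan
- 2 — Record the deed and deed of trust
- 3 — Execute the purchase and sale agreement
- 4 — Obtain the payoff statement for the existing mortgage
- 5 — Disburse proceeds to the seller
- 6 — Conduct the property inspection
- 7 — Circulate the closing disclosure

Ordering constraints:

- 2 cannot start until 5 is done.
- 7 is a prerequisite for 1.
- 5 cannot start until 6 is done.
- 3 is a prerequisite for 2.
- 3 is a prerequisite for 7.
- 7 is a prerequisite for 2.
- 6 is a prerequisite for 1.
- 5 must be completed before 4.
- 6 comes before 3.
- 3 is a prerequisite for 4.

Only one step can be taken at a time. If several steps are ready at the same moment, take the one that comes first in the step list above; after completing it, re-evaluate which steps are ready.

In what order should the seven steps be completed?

6, 3, 5, 4, 7, 1, 2

6 has no prerequisites → 6 first.
Now 3 and 5 have their prerequisites met. 3 is listed earlier, so 3 next.
5 and 7 are both available; 5 is listed earlier → 5.
4 now also ready, so the ready set is {4, 7}; 4 is listed earlier → 4.
7 needed 3, now all done → 7.
Now 1 and 2 have their prerequisites met. 1 is listed earlier, so 1 next.
2 needed 3, 5 and 7, now all done → 2.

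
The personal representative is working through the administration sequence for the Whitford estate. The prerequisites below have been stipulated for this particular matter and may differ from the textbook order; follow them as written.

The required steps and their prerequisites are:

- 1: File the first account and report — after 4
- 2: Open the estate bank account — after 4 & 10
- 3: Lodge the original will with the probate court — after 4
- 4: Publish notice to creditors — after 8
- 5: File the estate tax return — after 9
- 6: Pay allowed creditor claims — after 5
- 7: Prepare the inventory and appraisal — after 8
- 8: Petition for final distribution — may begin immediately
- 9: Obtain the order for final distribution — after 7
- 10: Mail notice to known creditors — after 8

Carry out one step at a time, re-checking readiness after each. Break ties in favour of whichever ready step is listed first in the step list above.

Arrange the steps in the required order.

8 4 1 3 7 9 5 6 10 2

8 is the only step with nothing outstanding, so it goes first.
Ready: 4, 7 and 10. 4 is listed earlier → 4.
1, 3, 7 and 10 are all available; 1 is listed earlier → 1.
Now 3, 7 and 10 have their prerequisites met. 3 is listed earlier, so 3 next.
Ready: 7 and 10. 7 is listed earlier → 7.
9 now also ready, so the ready set is {9, 10}; 9 is listed earlier → 9.
Ready: 5 and 10. 5 is listed earlier → 5.
Ready: 6 and 10. 6 is listed earlier → 6.
Next only 10 has its prerequisites met → 10.
2 is the only step now ready → 2.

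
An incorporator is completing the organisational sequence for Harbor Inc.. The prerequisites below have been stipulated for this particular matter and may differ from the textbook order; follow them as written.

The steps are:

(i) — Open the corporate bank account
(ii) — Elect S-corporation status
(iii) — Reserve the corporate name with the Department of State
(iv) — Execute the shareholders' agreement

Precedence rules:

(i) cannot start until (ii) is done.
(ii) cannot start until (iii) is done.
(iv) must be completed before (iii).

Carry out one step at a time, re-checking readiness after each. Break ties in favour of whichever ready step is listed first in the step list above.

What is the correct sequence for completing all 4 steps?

Only (iv) has no prerequisites, so it is first.
That leaves (iii) as the only ready step → (iii).
(ii) is the only step now ready → (ii).
Next only (i) has its prerequisites met → (i).

(iv) → (iii) → (ii) → (i)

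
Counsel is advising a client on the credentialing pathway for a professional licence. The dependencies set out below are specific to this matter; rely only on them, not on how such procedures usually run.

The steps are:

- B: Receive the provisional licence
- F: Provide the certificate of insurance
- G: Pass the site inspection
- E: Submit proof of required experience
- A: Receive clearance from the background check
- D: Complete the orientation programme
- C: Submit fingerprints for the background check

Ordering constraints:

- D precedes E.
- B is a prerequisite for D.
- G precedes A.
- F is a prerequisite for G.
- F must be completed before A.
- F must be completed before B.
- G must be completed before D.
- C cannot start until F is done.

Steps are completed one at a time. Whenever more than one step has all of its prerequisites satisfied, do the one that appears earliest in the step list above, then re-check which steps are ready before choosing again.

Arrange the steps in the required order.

F, B, G, A, D, E, C

F has no prerequisites → F first.
Ready: B, G and C. B is listed earlier → B.
Now G and C have their prerequisites met. G is listed earlier, so G next.
Ready: A, D and C. A is listed earlier → A.
Now D and C have their prerequisites met. D is listed earlier, so D next.
E now also ready, so the ready set is {E, C}; E is listed earlier → E.
C needed F, now all done → C.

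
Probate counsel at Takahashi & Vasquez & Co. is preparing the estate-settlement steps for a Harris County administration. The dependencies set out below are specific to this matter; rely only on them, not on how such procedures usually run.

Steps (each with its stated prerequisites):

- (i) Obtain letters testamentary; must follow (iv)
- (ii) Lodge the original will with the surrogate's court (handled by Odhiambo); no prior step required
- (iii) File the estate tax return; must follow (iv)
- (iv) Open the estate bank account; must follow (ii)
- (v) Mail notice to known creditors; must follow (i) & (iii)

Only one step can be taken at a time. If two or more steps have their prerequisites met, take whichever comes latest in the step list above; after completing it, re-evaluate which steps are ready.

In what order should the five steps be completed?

Only (ii) has no prerequisites, so it is first.
(iv) is the only step now ready → (iv).
Now (iii) and (i) have their prerequisites met. (iii) is listed later, so (iii) next.
(i) needed (iv), now all done → (i).
Next only (v) has its prerequisites met → (v).

(ii) (iv) (iii) (i) (v)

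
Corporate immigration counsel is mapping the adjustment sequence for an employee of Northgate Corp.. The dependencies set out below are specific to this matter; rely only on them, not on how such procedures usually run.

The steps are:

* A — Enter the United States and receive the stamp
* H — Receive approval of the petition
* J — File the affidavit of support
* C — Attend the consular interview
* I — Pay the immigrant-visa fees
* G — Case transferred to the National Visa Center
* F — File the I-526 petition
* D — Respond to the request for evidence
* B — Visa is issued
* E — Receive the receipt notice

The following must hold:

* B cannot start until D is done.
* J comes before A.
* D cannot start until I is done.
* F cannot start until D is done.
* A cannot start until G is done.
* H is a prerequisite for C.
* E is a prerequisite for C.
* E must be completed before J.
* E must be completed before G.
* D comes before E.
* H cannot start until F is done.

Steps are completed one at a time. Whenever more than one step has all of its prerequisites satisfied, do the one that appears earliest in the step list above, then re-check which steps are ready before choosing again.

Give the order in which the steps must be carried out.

I, D, F, H, B, E, J, C, G, A

I has no prerequisites → I first.
Next only D has its prerequisites met → D.
F, B and E are all available; F is listed earlier → F.
H now also ready, so the ready set is {H, B, E}; H is listed earlier → H.
Ready: B and E. B is listed earlier → B.
Next only E has its prerequisites met → E.
Now J, C and G have their prerequisites met. J is listed earlier, so J next.
Ready: C and G. C is listed earlier → C.
Next only G has its prerequisites met → G.
A needed J and G, now all done → A.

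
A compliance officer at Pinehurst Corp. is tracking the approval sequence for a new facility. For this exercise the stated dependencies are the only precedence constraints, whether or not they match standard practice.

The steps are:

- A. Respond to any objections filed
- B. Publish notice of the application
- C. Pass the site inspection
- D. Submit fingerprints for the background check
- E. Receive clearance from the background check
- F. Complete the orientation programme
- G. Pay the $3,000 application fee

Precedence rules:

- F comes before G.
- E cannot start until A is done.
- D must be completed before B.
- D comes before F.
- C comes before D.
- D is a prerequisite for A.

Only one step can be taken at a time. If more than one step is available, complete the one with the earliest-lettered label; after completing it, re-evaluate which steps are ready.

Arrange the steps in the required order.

C, D, A, B, E, F, G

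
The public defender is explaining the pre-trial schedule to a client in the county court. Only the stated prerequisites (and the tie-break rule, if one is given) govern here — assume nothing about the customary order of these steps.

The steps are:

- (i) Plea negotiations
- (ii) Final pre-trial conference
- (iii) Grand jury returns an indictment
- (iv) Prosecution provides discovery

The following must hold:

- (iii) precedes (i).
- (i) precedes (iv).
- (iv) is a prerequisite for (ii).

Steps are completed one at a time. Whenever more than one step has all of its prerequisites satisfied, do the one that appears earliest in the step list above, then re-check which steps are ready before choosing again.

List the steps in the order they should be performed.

(iii) (i) (iv) (ii)

(iii) is the only step with nothing outstanding, so it goes first.
(i) is the only step now ready → (i).
(iv) needed (i), now all done → (iv).
Next only (ii) has its prerequisites met → (ii).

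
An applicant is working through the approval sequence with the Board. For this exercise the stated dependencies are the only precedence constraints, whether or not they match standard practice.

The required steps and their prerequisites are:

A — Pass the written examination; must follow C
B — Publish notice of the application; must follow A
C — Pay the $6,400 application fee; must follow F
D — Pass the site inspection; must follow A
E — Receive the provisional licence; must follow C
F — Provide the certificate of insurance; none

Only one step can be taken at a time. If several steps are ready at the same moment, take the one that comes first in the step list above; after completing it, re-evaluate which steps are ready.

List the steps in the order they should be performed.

F has no prerequisites → F first.
That leaves C as the only ready step → C.
Ready: A and E. A is listed earlier → A.
B and D now also ready, so the ready set is {B, D, E}; B is listed earlier → B.
Now D and E have their prerequisites met. D is listed earlier, so D next.
That leaves E as the only ready step → E.

F, C, A, B, D, E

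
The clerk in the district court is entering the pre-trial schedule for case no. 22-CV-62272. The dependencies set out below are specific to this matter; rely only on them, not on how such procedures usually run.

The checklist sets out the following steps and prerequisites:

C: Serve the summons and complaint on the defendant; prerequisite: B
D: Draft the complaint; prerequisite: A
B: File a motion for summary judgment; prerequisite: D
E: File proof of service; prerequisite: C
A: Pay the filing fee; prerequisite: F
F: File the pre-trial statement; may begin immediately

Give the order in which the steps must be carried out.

F has no prerequisites → F first.
Next only A has its prerequisites met → A.
Next only D has its prerequisites met → D.
B needed D, now all done → B.
Next only C has its prerequisites met → C.
E needed C, now all done → E.

F, A, D, B, C, E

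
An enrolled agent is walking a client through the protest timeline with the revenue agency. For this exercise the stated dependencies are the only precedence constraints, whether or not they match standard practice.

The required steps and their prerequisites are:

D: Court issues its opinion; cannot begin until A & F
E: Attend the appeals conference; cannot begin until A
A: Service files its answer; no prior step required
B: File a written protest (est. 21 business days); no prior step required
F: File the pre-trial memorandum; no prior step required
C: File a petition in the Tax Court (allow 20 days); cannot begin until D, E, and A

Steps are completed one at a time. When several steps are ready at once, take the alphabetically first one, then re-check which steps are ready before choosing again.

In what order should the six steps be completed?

A B E F D C

Nothing is required for A, B and F. A has the earlier label → A first.
Now B, E and F have their prerequisites met. B has the earlier label, so B next.
Now E and F have their prerequisites met. E has the earlier label, so E next.
That leaves F as the only ready step → F.
D needed A and F, now all done → D.
C is the only step now ready → C.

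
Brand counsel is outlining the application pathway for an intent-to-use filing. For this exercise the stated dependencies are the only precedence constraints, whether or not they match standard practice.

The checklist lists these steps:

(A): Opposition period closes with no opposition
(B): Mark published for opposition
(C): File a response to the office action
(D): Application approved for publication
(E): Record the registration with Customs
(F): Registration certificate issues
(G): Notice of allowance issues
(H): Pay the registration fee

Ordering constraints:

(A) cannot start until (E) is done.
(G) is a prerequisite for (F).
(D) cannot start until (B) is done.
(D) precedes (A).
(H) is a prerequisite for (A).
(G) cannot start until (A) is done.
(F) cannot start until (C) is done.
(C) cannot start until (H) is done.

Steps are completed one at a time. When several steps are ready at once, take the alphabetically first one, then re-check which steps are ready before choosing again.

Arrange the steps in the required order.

(B) → (D) → (E) → (H) → (A) → (C) → (G) → (F)

(B), (E) and (H) have no prerequisites; (B) has the earlier label, so (B) is first.
(D), (E) and (H) are all available; (D) has the earlier label → (D).
Ready: (E) and (H). (E) has the earlier label → (E).
Next only (H) has its prerequisites met → (H).
Ready: (A) and (C). (A) has the earlier label → (A).
(G) now also ready, so the ready set is {(C), (G)}; (C) has the earlier label → (C).
(G) is the only step now ready → (G).
Next only (F) has its prerequisites met → (F).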